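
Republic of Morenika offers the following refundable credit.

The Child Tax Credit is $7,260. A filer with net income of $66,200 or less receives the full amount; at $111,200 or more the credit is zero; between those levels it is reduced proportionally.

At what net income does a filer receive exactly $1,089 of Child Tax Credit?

$1,089 is 1,089/7,260 of the full $7,260, so 6,171/7,260 of the $45,000 range has been used: income = $66,200 + $45,000 × 6,171/7,260 = $104,450.

$104,450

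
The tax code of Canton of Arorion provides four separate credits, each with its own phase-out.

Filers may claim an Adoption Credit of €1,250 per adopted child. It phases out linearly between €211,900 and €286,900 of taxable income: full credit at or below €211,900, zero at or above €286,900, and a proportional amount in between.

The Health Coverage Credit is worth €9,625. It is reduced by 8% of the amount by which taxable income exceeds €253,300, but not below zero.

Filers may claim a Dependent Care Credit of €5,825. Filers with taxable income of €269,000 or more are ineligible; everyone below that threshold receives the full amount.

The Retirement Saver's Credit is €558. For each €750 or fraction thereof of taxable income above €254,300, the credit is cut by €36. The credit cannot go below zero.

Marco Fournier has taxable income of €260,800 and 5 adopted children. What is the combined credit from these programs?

€17,259

Adoption Credit: base = 5 × €1,250 = €6,250. €260,800 is €48,900 into a €75,000 phase-out range, leaving 26,100/75,000 of the credit: €6,250 × 26,100/75,000 = €2,175.
Health Coverage Credit: 8% of the €7,500 excess over €253,300 is €600; credit = €9,625 − €600 = €9,025.
Dependent Care Credit: €260,800 is below the €269,000 cutoff, so the full €5,825 applies.
Retirement Saver's Credit: income exceeds €254,300 by €6,500, which is 9 full-or-partial €750 increments; reduction = 9 × €36 = €324, leaving €234.
Total: €2,175 + €9,025 + €5,825 + €234 = €17,259.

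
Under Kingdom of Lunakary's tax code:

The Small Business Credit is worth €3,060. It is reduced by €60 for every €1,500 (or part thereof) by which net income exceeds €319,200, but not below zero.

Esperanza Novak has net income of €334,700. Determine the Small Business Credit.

Small Business Credit: income exceeds €319,200 by €15,500, which is 11 full-or-partial €1,500 increments; reduction = 11 × €60 = €660, leaving €2,400.

€2,400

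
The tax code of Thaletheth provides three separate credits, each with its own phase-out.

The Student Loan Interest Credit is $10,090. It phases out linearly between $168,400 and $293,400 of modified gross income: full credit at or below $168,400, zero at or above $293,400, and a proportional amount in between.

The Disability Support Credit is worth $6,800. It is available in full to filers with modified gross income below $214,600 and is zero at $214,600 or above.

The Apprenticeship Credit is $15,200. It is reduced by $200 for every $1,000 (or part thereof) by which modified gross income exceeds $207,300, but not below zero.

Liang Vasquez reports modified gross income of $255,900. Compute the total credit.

Student Loan Interest Credit: $255,900 is $87,500 into a $125,000 phase-out range, leaving 37,500/125,000 of the credit: $10,090 × 37,500/125,000 = $3,027.
Disability Support Credit: $255,900 meets or exceeds the $214,600 cutoff, so the credit is $0.
Apprenticeship Credit: income exceeds $207,300 by $48,600, which is 49 full-or-partial $1,000 increments; reduction = 49 × $200 = $9,800, leaving $5,400.
Total: $3,027 + $0 + $5,400 = $8,427.

$8,427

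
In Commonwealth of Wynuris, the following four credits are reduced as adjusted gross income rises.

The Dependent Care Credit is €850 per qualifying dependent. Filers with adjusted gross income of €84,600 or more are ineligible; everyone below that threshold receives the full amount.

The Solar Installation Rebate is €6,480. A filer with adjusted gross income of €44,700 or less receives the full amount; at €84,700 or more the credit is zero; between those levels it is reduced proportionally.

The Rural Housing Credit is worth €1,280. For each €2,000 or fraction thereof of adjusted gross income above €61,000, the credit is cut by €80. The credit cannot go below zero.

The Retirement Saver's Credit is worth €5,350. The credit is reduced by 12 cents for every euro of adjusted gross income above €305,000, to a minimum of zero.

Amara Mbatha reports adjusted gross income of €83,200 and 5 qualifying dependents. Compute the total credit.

Dependent Care Credit: base = 5 × €850 = €4,250. €83,200 is below the €84,600 cutoff, so the full €4,250 applies.
Solar Installation Rebate: €83,200 is €38,500 into a €40,000 phase-out range, leaving 1,500/40,000 of the credit: €6,480 × 1,500/40,000 = €243.
Rural Housing Credit: income exceeds €61,000 by €22,200, which is 12 full-or-partial €2,000 increments; reduction = 12 × €80 = €960, leaving €320.
Retirement Saver's Credit: €83,200 is at or below the €305,000 threshold, so the full €5,350 applies.
Total: €4,250 + €243 + €320 + €5,350 = €10,163.

€10,163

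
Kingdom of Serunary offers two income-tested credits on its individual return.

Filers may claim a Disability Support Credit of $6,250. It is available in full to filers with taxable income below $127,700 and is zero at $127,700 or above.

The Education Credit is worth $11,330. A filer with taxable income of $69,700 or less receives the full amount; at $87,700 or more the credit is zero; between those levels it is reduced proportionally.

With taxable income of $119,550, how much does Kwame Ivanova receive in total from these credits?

$6,250

Disability Support Credit: $119,550 is below the $127,700 cutoff, so the full $6,250 applies.
Education Credit: $119,550 is at or above $87,700, so the credit is $0.
Total: $6,250 + $0 = $6,250.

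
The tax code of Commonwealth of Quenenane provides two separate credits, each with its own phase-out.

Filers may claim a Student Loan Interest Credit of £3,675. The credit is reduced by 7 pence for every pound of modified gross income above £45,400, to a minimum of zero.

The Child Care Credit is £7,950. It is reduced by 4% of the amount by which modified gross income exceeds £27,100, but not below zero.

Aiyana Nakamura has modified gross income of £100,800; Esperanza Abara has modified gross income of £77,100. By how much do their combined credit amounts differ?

£2,404

Aiyana (£100,800): Student Loan Interest Credit: 7% of the £55,400 excess over £45,400 is £3,878 ≥ base, so the credit is £0. Child Care Credit: 4% of the £73,700 excess over £27,100 is £2,948; credit = £7,950 − £2,948 = £5,002. total £0 + £5,002 = £5,002
Esperanza (£77,100): Student Loan Interest Credit: 7% of the £31,700 excess over £45,400 is £2,219; credit = £3,675 − £2,219 = £1,456. Child Care Credit: 4% of the £50,000 excess over £27,100 is £2,000; credit = £7,950 − £2,000 = £5,950. total £1,456 + £5,950 = £7,406
Difference: |£5,002 − £7,406| = £2,404.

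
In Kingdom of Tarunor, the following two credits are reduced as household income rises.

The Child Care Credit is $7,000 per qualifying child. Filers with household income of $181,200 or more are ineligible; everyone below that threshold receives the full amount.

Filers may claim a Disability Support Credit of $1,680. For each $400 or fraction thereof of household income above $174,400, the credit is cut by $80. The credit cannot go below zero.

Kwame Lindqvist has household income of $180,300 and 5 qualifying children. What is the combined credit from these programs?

$35,480

Child Care Credit: base = 5 × $7,000 = $35,000. $180,300 is below the $181,200 cutoff, so the full $35,000 applies.
Disability Support Credit: income exceeds $174,400 by $5,900, which is 15 full-or-partial $400 increments; reduction = 15 × $80 = $1,200, leaving $480.
Total: $35,000 + $480 = $35,480.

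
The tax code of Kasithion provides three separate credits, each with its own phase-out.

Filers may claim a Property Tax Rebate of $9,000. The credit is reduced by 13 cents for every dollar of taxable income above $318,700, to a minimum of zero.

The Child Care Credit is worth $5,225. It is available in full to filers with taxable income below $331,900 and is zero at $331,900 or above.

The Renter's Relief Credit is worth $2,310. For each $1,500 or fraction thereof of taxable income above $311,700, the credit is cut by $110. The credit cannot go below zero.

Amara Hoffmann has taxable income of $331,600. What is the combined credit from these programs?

$13,318

Property Tax Rebate: 13% of the $12,900 excess over $318,700 is $1,677; credit = $9,000 − $1,677 = $7,323.
Child Care Credit: $331,600 is below the $331,900 cutoff, so the full $5,225 applies.
Renter's Relief Credit: income exceeds $311,700 by $19,900, which is 14 full-or-partial $1,500 increments; reduction = 14 × $110 = $1,540, leaving $770.
Total: $7,323 + $5,225 + $770 = $13,318.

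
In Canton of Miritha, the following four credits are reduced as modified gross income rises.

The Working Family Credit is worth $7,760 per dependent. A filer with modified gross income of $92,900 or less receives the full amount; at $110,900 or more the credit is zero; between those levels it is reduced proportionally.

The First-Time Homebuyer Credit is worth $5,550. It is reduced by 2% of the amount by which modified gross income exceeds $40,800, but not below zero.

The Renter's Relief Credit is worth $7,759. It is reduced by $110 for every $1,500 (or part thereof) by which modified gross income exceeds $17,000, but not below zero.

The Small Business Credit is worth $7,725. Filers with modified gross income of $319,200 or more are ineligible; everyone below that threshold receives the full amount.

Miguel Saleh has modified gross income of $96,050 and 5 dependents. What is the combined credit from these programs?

Working Family Credit: base = 5 × $7,760 = $38,800. $96,050 is $3,150 into a $18,000 phase-out range, leaving 14,850/18,000 of the credit: $38,800 × 14,850/18,000 = $32,010.
First-Time Homebuyer Credit: 2% of the $55,250 excess over $40,800 is $1,105; credit = $5,550 − $1,105 = $4,445.
Renter's Relief Credit: income exceeds $17,000 by $79,050, which is 53 full-or-partial $1,500 increments; reduction = 53 × $110 = $5,830, leaving $1,929.
Small Business Credit: $96,050 is below the $319,200 cutoff, so the full $7,725 applies.
Total: $32,010 + $4,445 + $1,929 + $7,725 = $46,109.

$46,109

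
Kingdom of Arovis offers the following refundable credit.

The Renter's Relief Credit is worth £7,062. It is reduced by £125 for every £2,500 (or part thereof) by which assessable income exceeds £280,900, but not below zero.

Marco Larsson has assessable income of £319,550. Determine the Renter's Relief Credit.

Renter's Relief Credit: income exceeds £280,900 by £38,650, which is 16 full-or-partial £2,500 increments; reduction = 16 × £125 = £2,000, leaving £5,062.

£5,062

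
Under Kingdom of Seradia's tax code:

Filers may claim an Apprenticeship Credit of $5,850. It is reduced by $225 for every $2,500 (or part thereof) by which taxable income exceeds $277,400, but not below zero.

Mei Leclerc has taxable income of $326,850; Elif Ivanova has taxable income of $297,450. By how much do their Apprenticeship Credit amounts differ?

Mei ($326,850): Apprenticeship Credit: income exceeds $277,400 by $49,450, which is 20 full-or-partial $2,500 increments; reduction = 20 × $225 = $4,500, leaving $1,350.
Elif ($297,450): Apprenticeship Credit: income exceeds $277,400 by $20,050, which is 9 full-or-partial $2,500 increments; reduction = 9 × $225 = $2,025, leaving $3,825.
Difference: |$1,350 − $3,825| = $2,475.

$2,475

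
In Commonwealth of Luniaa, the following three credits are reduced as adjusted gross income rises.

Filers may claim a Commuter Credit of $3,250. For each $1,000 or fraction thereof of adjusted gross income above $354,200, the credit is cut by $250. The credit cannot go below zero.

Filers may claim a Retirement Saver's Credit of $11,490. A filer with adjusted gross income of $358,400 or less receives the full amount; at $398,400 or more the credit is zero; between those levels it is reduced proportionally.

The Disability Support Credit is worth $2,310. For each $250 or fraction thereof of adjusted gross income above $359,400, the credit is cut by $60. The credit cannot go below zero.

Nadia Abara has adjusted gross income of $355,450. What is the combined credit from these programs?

Commuter Credit: income exceeds $354,200 by $1,250, which is 2 full-or-partial $1,000 increments; reduction = 2 × $250 = $500, leaving $2,750.
Retirement Saver's Credit: $355,450 is at or below the $358,400 threshold, so the full $11,490 applies.
Disability Support Credit: $355,450 is at or below the $359,400 threshold, so the full $2,310 applies.
Total: $2,750 + $11,490 + $2,310 = $16,550.

$16,550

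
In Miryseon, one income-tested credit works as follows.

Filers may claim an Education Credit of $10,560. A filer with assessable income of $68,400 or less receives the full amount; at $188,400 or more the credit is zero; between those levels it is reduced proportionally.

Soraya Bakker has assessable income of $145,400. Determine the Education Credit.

$3,784

Education Credit: $145,400 is $77,000 into a $120,000 phase-out range, leaving 43,000/120,000 of the credit: $10,560 × 43,000/120,000 = $3,784.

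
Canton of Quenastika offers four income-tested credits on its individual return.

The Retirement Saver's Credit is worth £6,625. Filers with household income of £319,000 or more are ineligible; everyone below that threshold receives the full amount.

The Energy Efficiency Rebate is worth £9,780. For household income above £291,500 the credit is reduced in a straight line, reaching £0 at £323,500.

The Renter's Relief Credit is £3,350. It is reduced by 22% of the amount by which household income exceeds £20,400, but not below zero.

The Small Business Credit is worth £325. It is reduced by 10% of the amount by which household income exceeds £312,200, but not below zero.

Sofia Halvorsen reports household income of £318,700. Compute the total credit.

Retirement Saver's Credit: £318,700 is below the £319,000 cutoff, so the full £6,625 applies.
Energy Efficiency Rebate: £318,700 is £27,200 into a £32,000 phase-out range, leaving 4,800/32,000 of the credit: £9,780 × 4,800/32,000 = £1,467.
Renter's Relief Credit: 22% of the £298,300 excess over £20,400 is £65,626 ≥ base, so the credit is £0.
Small Business Credit: 10% of the £6,500 excess over £312,200 is £650 ≥ base, so the credit is £0.
Total: £6,625 + £1,467 + £0 + £0 = £8,092.

£8,092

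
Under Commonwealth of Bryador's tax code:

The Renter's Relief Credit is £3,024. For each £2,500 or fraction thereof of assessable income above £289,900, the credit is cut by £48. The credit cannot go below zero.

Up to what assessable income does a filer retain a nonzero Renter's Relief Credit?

After 62 increments the reduction is 62 × £48 = £2,976, leaving £48; one more increment wipes it out. Increment 62 ends at excess 62 × £2,500 = £155,000, so the highest qualifying income is £289,900 + £155,000 = £444,900.

£444,900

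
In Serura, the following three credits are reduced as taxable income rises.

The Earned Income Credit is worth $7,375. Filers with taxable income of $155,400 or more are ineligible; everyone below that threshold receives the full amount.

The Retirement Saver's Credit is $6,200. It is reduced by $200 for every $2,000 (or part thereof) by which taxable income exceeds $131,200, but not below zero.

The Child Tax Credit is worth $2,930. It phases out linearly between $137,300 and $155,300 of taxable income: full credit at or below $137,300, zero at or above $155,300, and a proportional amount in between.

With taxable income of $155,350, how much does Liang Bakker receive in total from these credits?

$10,975

Earned Income Credit: $155,350 is below the $155,400 cutoff, so the full $7,375 applies.
Retirement Saver's Credit: income exceeds $131,200 by $24,150, which is 13 full-or-partial $2,000 increments; reduction = 13 × $200 = $2,600, leaving $3,600.
Child Tax Credit: $155,350 is at or above $155,300, so the credit is $0.
Total: $7,375 + $3,600 + $0 = $10,975.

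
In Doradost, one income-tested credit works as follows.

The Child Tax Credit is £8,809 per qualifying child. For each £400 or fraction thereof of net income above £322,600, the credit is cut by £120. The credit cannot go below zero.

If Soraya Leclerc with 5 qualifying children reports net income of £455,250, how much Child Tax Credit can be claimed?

£4,205

Child Tax Credit: base = 5 × £8,809 = £44,045. income exceeds £322,600 by £132,650, which is 332 full-or-partial £400 increments; reduction = 332 × £120 = £39,840, leaving £4,205.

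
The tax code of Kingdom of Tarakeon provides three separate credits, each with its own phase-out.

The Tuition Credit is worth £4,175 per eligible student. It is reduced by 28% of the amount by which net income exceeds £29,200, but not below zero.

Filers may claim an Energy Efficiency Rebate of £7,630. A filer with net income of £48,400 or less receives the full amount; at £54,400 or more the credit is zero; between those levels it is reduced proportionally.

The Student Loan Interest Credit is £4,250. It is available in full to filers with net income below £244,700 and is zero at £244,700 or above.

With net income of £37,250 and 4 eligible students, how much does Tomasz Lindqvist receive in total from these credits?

Tuition Credit: base = 4 × £4,175 = £16,700. 28% of the £8,050 excess over £29,200 is £2,254; credit = £16,700 − £2,254 = £14,446.
Energy Efficiency Rebate: £37,250 is at or below the £48,400 threshold, so the full £7,630 applies.
Student Loan Interest Credit: £37,250 is below the £244,700 cutoff, so the full £4,250 applies.
Total: £14,446 + £7,630 + £4,250 = £26,326.

£26,326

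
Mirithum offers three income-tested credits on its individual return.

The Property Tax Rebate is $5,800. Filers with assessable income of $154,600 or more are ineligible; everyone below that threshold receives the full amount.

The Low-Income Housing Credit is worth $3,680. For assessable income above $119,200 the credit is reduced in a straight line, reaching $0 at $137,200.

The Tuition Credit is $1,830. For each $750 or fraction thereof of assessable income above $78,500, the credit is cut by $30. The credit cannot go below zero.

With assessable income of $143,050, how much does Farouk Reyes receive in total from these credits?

$5,800

Property Tax Rebate: $143,050 is below the $154,600 cutoff, so the full $5,800 applies.
Low-Income Housing Credit: $143,050 is at or above $137,200, so the credit is $0.
Tuition Credit: income exceeds $78,500 by $64,550 → 87 increments × $30 = $2,610 ≥ base, so the credit is $0.
Total: $5,800 + $0 + $0 = $5,800.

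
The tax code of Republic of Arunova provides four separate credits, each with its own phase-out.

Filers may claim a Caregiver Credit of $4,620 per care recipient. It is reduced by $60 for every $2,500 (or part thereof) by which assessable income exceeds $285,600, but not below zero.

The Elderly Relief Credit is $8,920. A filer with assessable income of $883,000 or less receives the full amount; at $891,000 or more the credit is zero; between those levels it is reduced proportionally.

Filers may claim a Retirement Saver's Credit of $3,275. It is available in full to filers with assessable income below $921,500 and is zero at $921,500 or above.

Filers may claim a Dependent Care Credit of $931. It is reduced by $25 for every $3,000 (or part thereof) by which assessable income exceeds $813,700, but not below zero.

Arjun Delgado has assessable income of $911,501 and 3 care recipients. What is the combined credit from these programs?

Caregiver Credit: base = 3 × $4,620 = $13,860. income exceeds $285,600 by $625,901 → 251 increments × $60 = $15,060 ≥ base, so the credit is $0.
Elderly Relief Credit: $911,501 is at or above $891,000, so the credit is $0.
Retirement Saver's Credit: $911,501 is below the $921,500 cutoff, so the full $3,275 applies.
Dependent Care Credit: income exceeds $813,700 by $97,801, which is 33 full-or-partial $3,000 increments; reduction = 33 × $25 = $825, leaving $106.
Total: $0 + $0 + $3,275 + $106 = $3,381.

$3,381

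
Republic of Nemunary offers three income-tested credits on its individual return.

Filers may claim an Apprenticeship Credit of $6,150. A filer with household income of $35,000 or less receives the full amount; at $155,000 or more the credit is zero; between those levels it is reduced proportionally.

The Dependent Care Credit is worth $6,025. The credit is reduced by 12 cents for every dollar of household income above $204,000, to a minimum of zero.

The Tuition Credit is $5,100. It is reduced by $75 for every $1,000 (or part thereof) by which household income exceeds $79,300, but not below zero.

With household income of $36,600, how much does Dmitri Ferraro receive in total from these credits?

$17,193

Apprenticeship Credit: $36,600 is $1,600 into a $120,000 phase-out range, leaving 118,400/120,000 of the credit: $6,150 × 118,400/120,000 = $6,068.
Dependent Care Credit: $36,600 is at or below the $204,000 threshold, so the full $6,025 applies.
Tuition Credit: $36,600 is at or below the $79,300 threshold, so the full $5,100 applies.
Total: $6,068 + $6,025 + $5,100 = $17,193.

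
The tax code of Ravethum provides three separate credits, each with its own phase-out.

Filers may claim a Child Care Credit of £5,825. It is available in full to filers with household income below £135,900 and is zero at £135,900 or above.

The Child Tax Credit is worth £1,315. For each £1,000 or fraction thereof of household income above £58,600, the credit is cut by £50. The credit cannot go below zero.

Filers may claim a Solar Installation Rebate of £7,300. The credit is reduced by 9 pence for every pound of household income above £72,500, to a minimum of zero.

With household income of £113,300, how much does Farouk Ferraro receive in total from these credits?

Child Care Credit: £113,300 is below the £135,900 cutoff, so the full £5,825 applies.
Child Tax Credit: income exceeds £58,600 by £54,700 → 55 increments × £50 = £2,750 ≥ base, so the credit is £0.
Solar Installation Rebate: 9% of the £40,800 excess over £72,500 is £3,672; credit = £7,300 − £3,672 = £3,628.
Total: £5,825 + £0 + £3,628 = £9,453.

£9,453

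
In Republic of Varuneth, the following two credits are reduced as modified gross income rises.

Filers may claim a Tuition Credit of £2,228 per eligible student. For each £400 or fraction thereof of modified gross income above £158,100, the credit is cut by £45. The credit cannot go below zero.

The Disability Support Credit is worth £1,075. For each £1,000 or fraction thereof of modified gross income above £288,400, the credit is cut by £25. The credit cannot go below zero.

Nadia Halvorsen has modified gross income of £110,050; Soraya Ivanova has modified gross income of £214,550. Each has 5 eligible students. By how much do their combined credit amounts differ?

£6,390

Nadia (£110,050): Tuition Credit: base = 5 × £2,228 = £11,140. £110,050 is at or below the £158,100 threshold, so the full £11,140 applies. Disability Support Credit: £110,050 is at or below the £288,400 threshold, so the full £1,075 applies. total £11,140 + £1,075 = £12,215
Soraya (£214,550): Tuition Credit: base = 5 × £2,228 = £11,140. income exceeds £158,100 by £56,450, which is 142 full-or-partial £400 increments; reduction = 142 × £45 = £6,390, leaving £4,750. Disability Support Credit: £214,550 is at or below the £288,400 threshold, so the full £1,075 applies. total £4,750 + £1,075 = £5,825
Difference: |£12,215 − £5,825| = £6,390.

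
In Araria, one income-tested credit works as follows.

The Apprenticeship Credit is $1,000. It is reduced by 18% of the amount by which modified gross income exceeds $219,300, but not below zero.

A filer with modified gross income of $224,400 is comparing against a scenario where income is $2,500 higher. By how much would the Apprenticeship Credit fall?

At $224,400 — 18% of the $5,100 excess over $219,300 is $918; credit = $1,000 − $918 = $82.
At $226,900 — 18% of the $7,600 excess over $219,300 is $1,368 ≥ base, so the credit is $0.
Lost: $82 − $0 = $82.

$82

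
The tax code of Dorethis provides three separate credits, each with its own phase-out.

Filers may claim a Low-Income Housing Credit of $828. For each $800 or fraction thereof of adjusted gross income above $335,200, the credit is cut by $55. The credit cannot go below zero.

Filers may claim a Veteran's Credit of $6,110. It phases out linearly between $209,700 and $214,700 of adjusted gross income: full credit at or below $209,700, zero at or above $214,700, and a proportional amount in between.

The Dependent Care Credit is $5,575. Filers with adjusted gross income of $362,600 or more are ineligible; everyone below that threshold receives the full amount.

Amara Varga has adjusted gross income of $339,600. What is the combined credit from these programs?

$6,073

Low-Income Housing Credit: income exceeds $335,200 by $4,400, which is 6 full-or-partial $800 increments; reduction = 6 × $55 = $330, leaving $498.
Veteran's Credit: $339,600 is at or above $214,700, so the credit is $0.
Dependent Care Credit: $339,600 is below the $362,600 cutoff, so the full $5,575 applies.
Total: $498 + $0 + $5,575 = $6,073.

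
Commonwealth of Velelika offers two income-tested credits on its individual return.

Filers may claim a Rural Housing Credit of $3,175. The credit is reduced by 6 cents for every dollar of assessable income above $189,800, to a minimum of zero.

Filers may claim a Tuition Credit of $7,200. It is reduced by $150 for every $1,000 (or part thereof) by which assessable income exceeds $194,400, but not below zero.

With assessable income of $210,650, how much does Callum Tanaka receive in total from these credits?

Rural Housing Credit: 6% of the $20,850 excess over $189,800 is $1,251; credit = $3,175 − $1,251 = $1,924.
Tuition Credit: income exceeds $194,400 by $16,250, which is 17 full-or-partial $1,000 increments; reduction = 17 × $150 = $2,550, leaving $4,650.
Total: $1,924 + $4,650 = $6,574.

$6,574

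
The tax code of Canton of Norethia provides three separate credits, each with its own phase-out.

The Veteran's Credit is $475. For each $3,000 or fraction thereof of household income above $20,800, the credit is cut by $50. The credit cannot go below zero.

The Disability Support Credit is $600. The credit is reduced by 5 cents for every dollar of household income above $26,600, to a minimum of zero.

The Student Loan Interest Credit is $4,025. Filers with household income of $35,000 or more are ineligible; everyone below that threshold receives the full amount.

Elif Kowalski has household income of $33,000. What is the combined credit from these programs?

Veteran's Credit: income exceeds $20,800 by $12,200, which is 5 full-or-partial $3,000 increments; reduction = 5 × $50 = $250, leaving $225.
Disability Support Credit: 5% of the $6,400 excess over $26,600 is $320; credit = $600 − $320 = $280.
Student Loan Interest Credit: $33,000 is below the $35,000 cutoff, so the full $4,025 applies.
Total: $225 + $280 + $4,025 = $4,530.

$4,530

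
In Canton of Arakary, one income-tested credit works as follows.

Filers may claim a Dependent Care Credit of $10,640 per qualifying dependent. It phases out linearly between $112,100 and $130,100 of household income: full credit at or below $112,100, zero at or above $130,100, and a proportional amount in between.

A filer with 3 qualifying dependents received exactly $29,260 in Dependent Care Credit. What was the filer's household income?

Full credit = 3 × $10,640 = $31,920.
$29,260 is 29,260/31,920 of the full $31,920, so 2,660/31,920 of the $18,000 range has been used: income = $112,100 + $18,000 × 2,660/31,920 = $113,600.

$113,600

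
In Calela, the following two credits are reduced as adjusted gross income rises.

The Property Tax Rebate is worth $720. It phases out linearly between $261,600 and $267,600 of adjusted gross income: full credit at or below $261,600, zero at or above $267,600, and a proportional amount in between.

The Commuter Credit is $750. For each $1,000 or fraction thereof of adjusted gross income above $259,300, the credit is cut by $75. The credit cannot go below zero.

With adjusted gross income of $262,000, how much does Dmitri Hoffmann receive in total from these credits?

Property Tax Rebate: $262,000 is $400 into a $6,000 phase-out range, leaving 5,600/6,000 of the credit: $720 × 5,600/6,000 = $672.
Commuter Credit: income exceeds $259,300 by $2,700, which is 3 full-or-partial $1,000 increments; reduction = 3 × $75 = $225, leaving $525.
Total: $672 + $525 = $1,197.

$1,197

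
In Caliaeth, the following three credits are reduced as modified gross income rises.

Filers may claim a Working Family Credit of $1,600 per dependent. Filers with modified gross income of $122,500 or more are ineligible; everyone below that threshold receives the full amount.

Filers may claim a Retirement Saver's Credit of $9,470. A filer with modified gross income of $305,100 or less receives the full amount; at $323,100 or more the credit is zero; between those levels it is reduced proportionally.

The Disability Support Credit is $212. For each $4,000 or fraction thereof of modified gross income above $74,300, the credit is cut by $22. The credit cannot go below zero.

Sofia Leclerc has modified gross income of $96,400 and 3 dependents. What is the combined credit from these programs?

Working Family Credit: base = 3 × $1,600 = $4,800. $96,400 is below the $122,500 cutoff, so the full $4,800 applies.
Retirement Saver's Credit: $96,400 is at or below the $305,100 threshold, so the full $9,470 applies.
Disability Support Credit: income exceeds $74,300 by $22,100, which is 6 full-or-partial $4,000 increments; reduction = 6 × $22 = $132, leaving $80.
Total: $4,800 + $9,470 + $80 = $14,350.

$14,350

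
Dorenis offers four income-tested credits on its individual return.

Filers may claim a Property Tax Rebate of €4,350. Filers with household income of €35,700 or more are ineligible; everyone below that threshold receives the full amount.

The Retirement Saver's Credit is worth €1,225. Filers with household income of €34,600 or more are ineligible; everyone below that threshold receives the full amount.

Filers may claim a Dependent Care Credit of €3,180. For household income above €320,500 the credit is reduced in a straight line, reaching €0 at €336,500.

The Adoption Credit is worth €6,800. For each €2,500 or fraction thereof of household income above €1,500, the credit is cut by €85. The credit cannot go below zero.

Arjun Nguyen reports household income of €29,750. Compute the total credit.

€14,535

Property Tax Rebate: €29,750 is below the €35,700 cutoff, so the full €4,350 applies.
Retirement Saver's Credit: €29,750 is below the €34,600 cutoff, so the full €1,225 applies.
Dependent Care Credit: €29,750 is at or below the €320,500 threshold, so the full €3,180 applies.
Adoption Credit: income exceeds €1,500 by €28,250, which is 12 full-or-partial €2,500 increments; reduction = 12 × €85 = €1,020, leaving €5,780.
Total: €4,350 + €1,225 + €3,180 + €5,780 = €14,535.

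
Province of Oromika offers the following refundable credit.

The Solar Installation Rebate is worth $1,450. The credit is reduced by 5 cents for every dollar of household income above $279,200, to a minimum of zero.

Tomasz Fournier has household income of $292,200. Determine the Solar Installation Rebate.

$800

Solar Installation Rebate: 5% of the $13,000 excess over $279,200 is $650; credit = $1,450 − $650 = $800.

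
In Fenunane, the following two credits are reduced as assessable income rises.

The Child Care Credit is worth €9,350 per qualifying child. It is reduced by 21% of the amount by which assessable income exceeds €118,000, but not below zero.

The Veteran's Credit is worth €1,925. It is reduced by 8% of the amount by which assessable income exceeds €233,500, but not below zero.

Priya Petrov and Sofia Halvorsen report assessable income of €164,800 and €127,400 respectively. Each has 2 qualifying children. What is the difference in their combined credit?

€7,854

Priya (€164,800): Child Care Credit: base = 2 × €9,350 = €18,700. 21% of the €46,800 excess over €118,000 is €9,828; credit = €18,700 − €9,828 = €8,872. Veteran's Credit: €164,800 is at or below the €233,500 threshold, so the full €1,925 applies. total €8,872 + €1,925 = €10,797
Sofia (€127,400): Child Care Credit: base = 2 × €9,350 = €18,700. 21% of the €9,400 excess over €118,000 is €1,974; credit = €18,700 − €1,974 = €16,726. Veteran's Credit: €127,400 is at or below the €233,500 threshold, so the full €1,925 applies. total €16,726 + €1,925 = €18,651
Difference: |€10,797 − €18,651| = €7,854.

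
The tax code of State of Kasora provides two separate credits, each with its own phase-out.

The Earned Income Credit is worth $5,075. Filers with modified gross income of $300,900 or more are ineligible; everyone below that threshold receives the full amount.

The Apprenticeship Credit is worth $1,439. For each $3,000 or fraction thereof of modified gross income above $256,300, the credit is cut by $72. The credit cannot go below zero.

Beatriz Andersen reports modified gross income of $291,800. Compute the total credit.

$5,650

Earned Income Credit: $291,800 is below the $300,900 cutoff, so the full $5,075 applies.
Apprenticeship Credit: income exceeds $256,300 by $35,500, which is 12 full-or-partial $3,000 increments; reduction = 12 × $72 = $864, leaving $575.
Total: $5,075 + $575 = $5,650.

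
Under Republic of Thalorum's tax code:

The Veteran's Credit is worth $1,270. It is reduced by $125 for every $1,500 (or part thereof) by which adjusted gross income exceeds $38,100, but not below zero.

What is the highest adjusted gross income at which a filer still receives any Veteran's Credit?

$53,100

After 10 increments the reduction is 10 × $125 = $1,250, leaving $20; one more increment wipes it out. Increment 10 ends at excess 10 × $1,500 = $15,000, so the highest qualifying income is $38,100 + $15,000 = $53,100.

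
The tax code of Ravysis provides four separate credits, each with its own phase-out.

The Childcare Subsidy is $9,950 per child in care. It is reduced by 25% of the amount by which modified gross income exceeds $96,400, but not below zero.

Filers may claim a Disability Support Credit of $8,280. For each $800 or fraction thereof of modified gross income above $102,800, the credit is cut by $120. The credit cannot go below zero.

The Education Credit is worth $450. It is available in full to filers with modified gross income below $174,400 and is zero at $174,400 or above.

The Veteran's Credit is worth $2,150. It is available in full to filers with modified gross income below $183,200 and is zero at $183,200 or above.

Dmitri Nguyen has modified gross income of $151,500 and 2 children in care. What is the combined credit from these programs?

Childcare Subsidy: base = 2 × $9,950 = $19,900. 25% of the $55,100 excess over $96,400 is $13,775; credit = $19,900 − $13,775 = $6,125.
Disability Support Credit: income exceeds $102,800 by $48,700, which is 61 full-or-partial $800 increments; reduction = 61 × $120 = $7,320, leaving $960.
Education Credit: $151,500 is below the $174,400 cutoff, so the full $450 applies.
Veteran's Credit: $151,500 is below the $183,200 cutoff, so the full $2,150 applies.
Total: $6,125 + $960 + $450 + $2,150 = $9,685.

$9,685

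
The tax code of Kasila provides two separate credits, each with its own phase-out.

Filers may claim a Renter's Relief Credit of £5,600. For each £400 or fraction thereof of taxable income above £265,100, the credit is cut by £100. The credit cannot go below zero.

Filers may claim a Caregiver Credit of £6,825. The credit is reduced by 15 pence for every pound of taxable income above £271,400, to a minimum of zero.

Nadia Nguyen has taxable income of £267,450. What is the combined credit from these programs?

£11,825

Renter's Relief Credit: income exceeds £265,100 by £2,350, which is 6 full-or-partial £400 increments; reduction = 6 × £100 = £600, leaving £5,000.
Caregiver Credit: £267,450 is at or below the £271,400 threshold, so the full £6,825 applies.
Total: £5,000 + £6,825 = £11,825.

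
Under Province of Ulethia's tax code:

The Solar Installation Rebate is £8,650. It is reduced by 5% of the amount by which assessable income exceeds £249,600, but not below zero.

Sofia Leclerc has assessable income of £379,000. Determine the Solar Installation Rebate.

£2,180

Solar Installation Rebate: 5% of the £129,400 excess over £249,600 is £6,470; credit = £8,650 − £6,470 = £2,180.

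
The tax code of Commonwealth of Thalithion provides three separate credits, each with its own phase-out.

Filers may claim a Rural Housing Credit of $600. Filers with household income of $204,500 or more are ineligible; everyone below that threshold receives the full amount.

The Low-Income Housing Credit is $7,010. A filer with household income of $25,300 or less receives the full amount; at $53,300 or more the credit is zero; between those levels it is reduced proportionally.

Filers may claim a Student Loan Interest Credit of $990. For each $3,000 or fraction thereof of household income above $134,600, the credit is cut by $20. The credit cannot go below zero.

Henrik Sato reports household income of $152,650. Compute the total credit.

$1,450

Rural Housing Credit: $152,650 is below the $204,500 cutoff, so the full $600 applies.
Low-Income Housing Credit: $152,650 is at or above $53,300, so the credit is $0.
Student Loan Interest Credit: income exceeds $134,600 by $18,050, which is 7 full-or-partial $3,000 increments; reduction = 7 × $20 = $140, leaving $850.
Total: $600 + $0 + $850 = $1,450.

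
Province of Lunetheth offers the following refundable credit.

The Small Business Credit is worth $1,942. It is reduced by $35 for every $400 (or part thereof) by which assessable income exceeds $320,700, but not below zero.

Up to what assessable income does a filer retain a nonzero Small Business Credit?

After 55 increments the reduction is 55 × $35 = $1,925, leaving $17; one more increment wipes it out. Increment 55 ends at excess 55 × $400 = $22,000, so the highest qualifying income is $320,700 + $22,000 = $342,700.

$342,700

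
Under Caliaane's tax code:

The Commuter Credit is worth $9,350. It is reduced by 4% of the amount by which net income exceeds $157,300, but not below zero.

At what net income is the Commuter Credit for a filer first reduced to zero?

$391,050

The credit falls by 4% of each dollar above $157,300, so it reaches zero when the excess is $9,350 / 4% = $233,750: income = $157,300 + $233,750 = $391,050.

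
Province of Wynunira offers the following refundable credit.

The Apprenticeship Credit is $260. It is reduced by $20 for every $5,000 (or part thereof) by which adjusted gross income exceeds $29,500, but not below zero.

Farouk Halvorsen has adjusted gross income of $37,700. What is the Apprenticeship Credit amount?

Apprenticeship Credit: income exceeds $29,500 by $8,200, which is 2 full-or-partial $5,000 increments; reduction = 2 × $20 = $40, leaving $220.

$220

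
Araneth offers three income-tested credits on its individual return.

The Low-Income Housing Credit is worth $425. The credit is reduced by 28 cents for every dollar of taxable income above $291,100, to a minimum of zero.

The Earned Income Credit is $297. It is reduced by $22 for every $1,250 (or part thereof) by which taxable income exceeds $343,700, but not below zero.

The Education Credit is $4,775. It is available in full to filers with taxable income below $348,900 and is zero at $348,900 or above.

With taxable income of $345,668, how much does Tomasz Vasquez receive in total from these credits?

$5,028

Low-Income Housing Credit: 28% of the $54,568 excess over $291,100 is $15,279.04 ≥ base, so the credit is $0.
Earned Income Credit: income exceeds $343,700 by $1,968, which is 2 full-or-partial $1,250 increments; reduction = 2 × $22 = $44, leaving $253.
Education Credit: $345,668 is below the $348,900 cutoff, so the full $4,775 applies.
Total: $0 + $253 + $4,775 = $5,028.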